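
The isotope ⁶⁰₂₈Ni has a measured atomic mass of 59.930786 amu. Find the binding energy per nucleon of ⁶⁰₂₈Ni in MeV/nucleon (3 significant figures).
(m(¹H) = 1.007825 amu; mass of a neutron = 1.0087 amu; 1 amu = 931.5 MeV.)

8.80 MeV/nucleon

Mass of separated nucleons = 28(1.007825) + 32(1.0087) = 28.219100 + 32.2784 = 60.497500 amu
Mass defect Δm = 60.497500 − 59.930786 = 0.566714 amu
Binding energy = Δm·c² = 0.566714 × 931.5 MeV/amu = 527.894 MeV
Per nucleon: 527.894 / 60 = 8.798 MeV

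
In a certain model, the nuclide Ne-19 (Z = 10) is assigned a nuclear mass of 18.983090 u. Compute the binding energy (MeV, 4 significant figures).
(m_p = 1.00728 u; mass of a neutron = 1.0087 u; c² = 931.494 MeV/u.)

The nucleus contains 10 protons and 19 − 10 = 9 neutrons.
Total constituent mass: 10 × 1.00728 + 9 × 1.0087 = 19.15110 u
Δm = 19.15110 − 18.983090 = 0.168010 u
Converting to energy: 0.168010 u × 931.494 MeV/u = 156.500 MeV

156.5 MeV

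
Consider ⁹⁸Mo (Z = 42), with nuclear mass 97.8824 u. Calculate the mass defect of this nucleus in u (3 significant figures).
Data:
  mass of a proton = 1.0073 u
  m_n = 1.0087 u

0.911 u

Mass of separated nucleons = 42(1.0073) + 56(1.0087) = 42.3066 + 56.4872 = 98.7938 u
Mass defect Δm = 98.7938 − 97.8824 = 0.9114 u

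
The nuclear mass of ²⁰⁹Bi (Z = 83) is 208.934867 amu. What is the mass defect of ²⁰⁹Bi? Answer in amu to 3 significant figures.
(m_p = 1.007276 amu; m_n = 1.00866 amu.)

The nucleus contains 83 protons and 209 − 83 = 126 neutrons.
Σm = 83·m_p + 126·m_n = 83.603908 + 127.09116 = 210.695068 amu
Δm = 210.695068 − 208.934867 = 1.760201 amu

1.76 amu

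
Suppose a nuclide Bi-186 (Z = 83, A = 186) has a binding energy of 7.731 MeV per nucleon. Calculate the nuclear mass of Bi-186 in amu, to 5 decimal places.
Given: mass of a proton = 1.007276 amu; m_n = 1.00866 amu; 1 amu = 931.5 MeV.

Total binding energy = 186 × 7.731 = 1437.966 MeV
Mass defect = 1437.966 MeV / (931.5 MeV/amu) = 1.5437101 amu
Constituent mass = 83(1.007276) + 103(1.00866) = 187.495888 amu
Nuclear mass = 187.495888 − 1.5437101 = 185.9521779 amu ≈ 185.95218 amu (to 5 decimal places)

185.95218 amu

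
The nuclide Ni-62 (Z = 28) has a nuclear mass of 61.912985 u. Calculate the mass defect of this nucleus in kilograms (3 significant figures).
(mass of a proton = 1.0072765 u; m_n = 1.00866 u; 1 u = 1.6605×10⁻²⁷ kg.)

Σm = 28·m_p + 34·m_n = 28.2037420 + 34.29444 = 62.4981820 u
Δm = 62.4981820 − 61.912985 = 0.5851970 u
In SI units: 0.5851970 u × 1.6605×10⁻²⁷ kg/u = 9.7172e-28 kg

9.72e-28 kg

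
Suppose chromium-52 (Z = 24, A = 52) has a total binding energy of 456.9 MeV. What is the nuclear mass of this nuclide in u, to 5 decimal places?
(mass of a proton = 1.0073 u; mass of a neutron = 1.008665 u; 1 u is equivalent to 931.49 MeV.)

Mass defect = 456.9 MeV / (931.49 MeV/u) = 0.4905045 u
Constituent mass = 24(1.0073) + 28(1.008665) = 52.417820 u
Nuclear mass = 52.417820 − 0.4905045 = 51.9273155 u ≈ 51.92732 u (to 5 decimal places)

51.92732 u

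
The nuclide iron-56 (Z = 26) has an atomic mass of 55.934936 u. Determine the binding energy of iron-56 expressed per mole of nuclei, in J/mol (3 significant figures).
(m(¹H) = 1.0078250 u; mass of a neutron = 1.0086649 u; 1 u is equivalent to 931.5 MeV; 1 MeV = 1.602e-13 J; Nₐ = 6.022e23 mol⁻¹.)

Σm = 26·m(¹H) + 30·m_n = 26.2034500 + 30.2599470 = 56.4633970 u
The mass defect is 56.4633970 − 55.934936 = 0.5284610 u.
Converting to energy: 0.5284610 u × 931.5 MeV/u = 492.261 MeV
Per nucleus in joules: 492.261 MeV × 1.602e-13 J/MeV = 7.8860e-11 J
Per mole: 7.8860e-11 J × 6.022e23 mol⁻¹ = 4.7489e+13 J/mol

4.75e+13 J/mol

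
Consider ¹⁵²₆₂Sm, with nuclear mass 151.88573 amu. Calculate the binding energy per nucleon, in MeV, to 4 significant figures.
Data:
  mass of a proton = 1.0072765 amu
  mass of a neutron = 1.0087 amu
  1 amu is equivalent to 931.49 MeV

8.263 MeV/nucleon

Total constituent mass: 62 × 1.0072765 + 90 × 1.0087 = 153.2341430 amu
Δm = 153.2341430 − 151.88573 = 1.3484130 amu
Binding energy = Δm·c² = 1.3484130 × 931.49 MeV/amu = 1256.03 MeV
BE/A = 1256.03 MeV / 152 = 8.263 MeV/nucleon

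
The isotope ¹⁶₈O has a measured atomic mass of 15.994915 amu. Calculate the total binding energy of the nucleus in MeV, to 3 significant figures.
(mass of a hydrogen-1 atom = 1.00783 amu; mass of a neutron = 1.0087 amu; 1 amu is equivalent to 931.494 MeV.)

With 8 protons and 8 neutrons (A = 16):
Σm = 8·m(¹H) + 8·m_n = 8.06264 + 8.0696 = 16.13224 amu
The mass defect is 16.13224 − 15.994915 = 0.137325 amu.
Converting to energy: 0.137325 amu × 931.494 MeV/amu = 127.917 MeV

128 MeV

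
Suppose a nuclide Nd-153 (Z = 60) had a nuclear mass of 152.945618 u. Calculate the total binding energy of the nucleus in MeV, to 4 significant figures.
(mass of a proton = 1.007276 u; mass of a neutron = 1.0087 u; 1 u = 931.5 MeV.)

1211 MeV

Z = 60, so N = A − Z = 153 − 60 = 93.
Total constituent mass: 60 × 1.007276 + 93 × 1.0087 = 154.245660 u
Δm = 154.245660 − 152.945618 = 1.300042 u
Converting to energy: 1.300042 u × 931.5 MeV/u = 1210.99 MeV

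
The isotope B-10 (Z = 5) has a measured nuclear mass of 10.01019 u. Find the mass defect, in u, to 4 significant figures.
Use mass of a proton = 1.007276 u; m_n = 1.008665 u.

The nucleus contains 5 protons and 10 − 5 = 5 neutrons.
Total constituent mass: 5 × 1.007276 + 5 × 1.008665 = 10.079705 u
Mass defect Δm = 10.079705 − 10.01019 = 0.069515 u

0.06952 u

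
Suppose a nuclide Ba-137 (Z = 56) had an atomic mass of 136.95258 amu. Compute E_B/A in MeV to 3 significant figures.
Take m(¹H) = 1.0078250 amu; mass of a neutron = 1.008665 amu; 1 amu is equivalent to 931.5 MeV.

Σm = 56·m(¹H) + 81·m_n = 56.4382000 + 81.701865 = 138.1400650 amu
The mass defect is 138.1400650 − 136.95258 = 1.1874850 amu.
Converting to energy: 1.1874850 amu × 931.5 MeV/amu = 1106.14 MeV
Per nucleon: 1106.14 / 137 = 8.074 MeV

8.07 MeV/nucleon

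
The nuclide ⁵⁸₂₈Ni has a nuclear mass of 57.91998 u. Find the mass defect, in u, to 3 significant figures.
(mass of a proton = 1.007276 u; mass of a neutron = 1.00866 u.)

0.544 u

Z = 28, so N = A − Z = 58 − 28 = 30.
Total constituent mass: 28 × 1.007276 + 30 × 1.00866 = 58.463528 u
Mass defect Δm = 58.463528 − 57.91998 = 0.543548 u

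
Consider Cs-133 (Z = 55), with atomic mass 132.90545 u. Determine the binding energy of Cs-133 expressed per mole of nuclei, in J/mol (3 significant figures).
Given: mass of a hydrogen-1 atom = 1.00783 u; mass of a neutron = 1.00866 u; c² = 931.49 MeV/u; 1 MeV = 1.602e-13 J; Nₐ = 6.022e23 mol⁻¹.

Z = 55, so N = A − Z = 133 − 55 = 78.
Σm = 55·m(¹H) + 78·m_n = 55.43065 + 78.67548 = 134.10613 u
The mass defect is 134.10613 − 132.90545 = 1.20068 u.
Converting to energy: 1.20068 u × 931.49 MeV/u = 1118.42 MeV
Per nucleus in joules: 1118.42 MeV × 1.602e-13 J/MeV = 1.7917e-10 J
Per mole: 1.7917e-10 J × 6.022e23 mol⁻¹ = 1.0790e+14 J/mol

1.08e+14 J/mol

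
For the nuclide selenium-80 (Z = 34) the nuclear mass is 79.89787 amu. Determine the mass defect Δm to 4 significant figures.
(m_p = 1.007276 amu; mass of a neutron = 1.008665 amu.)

0.7481 amu

Σm = 34·m_p + 46·m_n = 34.247384 + 46.398590 = 80.645974 amu
Mass defect Δm = 80.645974 − 79.89787 = 0.748104 amu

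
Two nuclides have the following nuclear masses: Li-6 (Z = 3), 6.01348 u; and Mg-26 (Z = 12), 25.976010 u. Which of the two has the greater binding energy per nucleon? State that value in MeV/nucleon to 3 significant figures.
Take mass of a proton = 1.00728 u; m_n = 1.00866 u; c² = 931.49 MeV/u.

Mg-26; 8.33 MeV/nucleon

Li-6: Σm = 3(1.00728) + 3(1.00866) = 6.04782 u; Δm = 0.03434 u; E_B = 31.987 MeV; E_B/A = 5.331 MeV
Mg-26: Σm = 12(1.00728) + 14(1.00866) = 26.20860 u; Δm = 0.232590 u; E_B = 216.66 MeV; E_B/A = 8.333 MeV
Mg-26 has the higher binding energy per nucleon, so it is the more tightly bound nucleus.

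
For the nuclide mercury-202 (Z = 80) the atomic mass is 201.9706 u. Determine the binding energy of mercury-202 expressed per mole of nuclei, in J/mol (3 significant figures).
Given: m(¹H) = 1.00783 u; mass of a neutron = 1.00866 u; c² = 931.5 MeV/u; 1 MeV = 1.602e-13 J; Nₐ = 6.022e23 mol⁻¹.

1.54e+14 J/mol

The nucleus contains 80 protons and 202 − 80 = 122 neutrons.
Total constituent mass: 80 × 1.00783 + 122 × 1.00866 = 203.68292 u
Δm = 203.68292 − 201.9706 = 1.71232 u
Converting to energy: 1.71232 u × 931.5 MeV/u = 1595.03 MeV
Per nucleus in joules: 1595.03 MeV × 1.602e-13 J/MeV = 2.5552e-10 J
Per mole: 2.5552e-10 J × 6.022e23 mol⁻¹ = 1.5387e+14 J/mol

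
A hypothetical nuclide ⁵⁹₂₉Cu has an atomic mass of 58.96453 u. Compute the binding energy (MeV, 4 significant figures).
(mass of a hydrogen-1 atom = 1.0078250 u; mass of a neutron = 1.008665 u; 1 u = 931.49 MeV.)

Z = 29, so N = A − Z = 59 − 29 = 30.
Mass of separated nucleons = 29(1.0078250) + 30(1.008665) = 29.2269250 + 30.259950 = 59.4868750 u
Mass defect Δm = 59.4868750 − 58.96453 = 0.5223450 u
E_B = 0.5223450 × 931.49 = 486.559 MeV

486.6 MeV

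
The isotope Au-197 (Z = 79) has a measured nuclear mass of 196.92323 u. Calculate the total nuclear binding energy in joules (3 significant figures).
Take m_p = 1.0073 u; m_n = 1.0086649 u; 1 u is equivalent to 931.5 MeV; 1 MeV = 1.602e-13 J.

2.50e-10 J

With 79 protons and 118 neutrons (A = 197):
Total constituent mass: 79 × 1.0073 + 118 × 1.0086649 = 198.5991582 u
Δm = 198.5991582 − 196.92323 = 1.6759282 u
Converting to energy: 1.6759282 u × 931.5 MeV/u = 1561.13 MeV
In joules: 1561.13 MeV × 1.602e-13 J/MeV = 2.5009e-10 J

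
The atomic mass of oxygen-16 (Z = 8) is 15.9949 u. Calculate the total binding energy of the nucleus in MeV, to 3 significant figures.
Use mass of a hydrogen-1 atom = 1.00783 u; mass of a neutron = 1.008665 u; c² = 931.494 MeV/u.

Total constituent mass: 8 × 1.00783 + 8 × 1.008665 = 16.131960 u
Δm = 16.131960 − 15.9949 = 0.137060 u
Binding energy = Δm·c² = 0.137060 × 931.494 MeV/u = 127.671 MeV

128 MeV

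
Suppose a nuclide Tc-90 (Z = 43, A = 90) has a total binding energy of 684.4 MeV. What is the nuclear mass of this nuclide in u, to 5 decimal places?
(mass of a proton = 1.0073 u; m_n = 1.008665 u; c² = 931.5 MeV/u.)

89.98643 u

Mass defect = 684.4 MeV / (931.5 MeV/u) = 0.7347289 u
Constituent mass = 43(1.0073) + 47(1.008665) = 90.721155 u
Nuclear mass = 90.721155 − 0.7347289 = 89.9864261 u ≈ 89.98643 u (to 5 decimal places)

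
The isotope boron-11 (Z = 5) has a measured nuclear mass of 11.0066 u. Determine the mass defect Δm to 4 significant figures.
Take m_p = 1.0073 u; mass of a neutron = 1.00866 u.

The nucleus contains 5 protons and 11 − 5 = 6 neutrons.
Total constituent mass: 5 × 1.0073 + 6 × 1.00866 = 11.08846 u
Δm = 11.08846 − 11.0066 = 0.08186 u

0.08186 u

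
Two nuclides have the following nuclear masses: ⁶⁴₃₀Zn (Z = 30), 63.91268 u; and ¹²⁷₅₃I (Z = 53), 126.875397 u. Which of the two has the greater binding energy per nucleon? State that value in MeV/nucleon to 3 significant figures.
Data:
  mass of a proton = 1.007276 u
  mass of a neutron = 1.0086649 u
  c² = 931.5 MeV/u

⁶⁴₃₀Zn; 8.74 MeV/nucleon

⁶⁴₃₀Zn: Σm = 30(1.007276) + 34(1.0086649) = 64.5128866 u; Δm = 0.6002066 u; E_B = 559.09 MeV; E_B/A = 8.736 MeV
¹²⁷₅₃I: Σm = 53(1.007276) + 74(1.0086649) = 128.0268306 u; Δm = 1.1514336 u; E_B = 1072.56 MeV; E_B/A = 8.445 MeV
⁶⁴₃₀Zn has the higher binding energy per nucleon, so it is the more tightly bound nucleus.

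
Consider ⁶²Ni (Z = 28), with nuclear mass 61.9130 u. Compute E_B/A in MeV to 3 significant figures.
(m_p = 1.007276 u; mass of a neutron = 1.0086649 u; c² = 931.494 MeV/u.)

8.79 MeV/nucleon

Σm = 28·m_p + 34·m_n = 28.203728 + 34.2946066 = 62.4983346 u
Mass defect Δm = 62.4983346 − 61.9130 = 0.5853346 u
Binding energy = Δm·c² = 0.5853346 × 931.494 MeV/u = 545.236 MeV
Per nucleon: 545.236 / 62 = 8.794 MeV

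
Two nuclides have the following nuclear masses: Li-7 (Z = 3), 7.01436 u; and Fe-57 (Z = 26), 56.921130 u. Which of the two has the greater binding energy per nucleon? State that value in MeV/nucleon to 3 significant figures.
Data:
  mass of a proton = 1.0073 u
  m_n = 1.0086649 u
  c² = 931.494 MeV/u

Li-7: Σm = 3(1.0073) + 4(1.0086649) = 7.0565596 u; Δm = 0.0421996 u; E_B = 39.309 MeV; E_B/A = 5.616 MeV
Fe-57: Σm = 26(1.0073) + 31(1.0086649) = 57.4584119 u; Δm = 0.5372819 u; E_B = 500.47 MeV; E_B/A = 8.780 MeV
Fe-57 has the higher binding energy per nucleon, so it is the more tightly bound nucleus.

Fe-57; 8.78 MeV/nucleon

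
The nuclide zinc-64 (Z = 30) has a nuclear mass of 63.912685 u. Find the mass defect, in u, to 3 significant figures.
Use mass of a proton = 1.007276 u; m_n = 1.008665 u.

With 30 protons and 34 neutrons (A = 64):
Σm = 30·m_p + 34·m_n = 30.218280 + 34.294610 = 64.512890 u
The mass defect is 64.512890 − 63.912685 = 0.600205 u.

0.600 u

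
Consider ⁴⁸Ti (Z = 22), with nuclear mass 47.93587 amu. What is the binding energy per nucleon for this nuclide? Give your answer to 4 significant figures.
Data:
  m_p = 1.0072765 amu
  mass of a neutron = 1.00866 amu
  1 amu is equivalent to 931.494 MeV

Z = 22, so N = A − Z = 48 − 22 = 26.
Total constituent mass: 22 × 1.0072765 + 26 × 1.00866 = 48.3852430 amu
Δm = 48.3852430 − 47.93587 = 0.4493730 amu
Converting to energy: 0.4493730 amu × 931.494 MeV/amu = 418.588 MeV
BE/A = 418.588 MeV / 48 = 8.721 MeV/nucleon

8.721 MeV/nucleon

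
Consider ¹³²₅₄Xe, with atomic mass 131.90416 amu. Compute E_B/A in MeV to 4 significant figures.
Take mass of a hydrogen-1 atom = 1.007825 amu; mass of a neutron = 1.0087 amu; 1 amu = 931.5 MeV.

8.447 MeV/nucleon

Z = 54, so N = A − Z = 132 − 54 = 78.
Mass of separated nucleons = 54(1.007825) + 78(1.0087) = 54.422550 + 78.6786 = 133.101150 amu
Mass defect Δm = 133.101150 − 131.90416 = 1.196990 amu
Converting to energy: 1.196990 amu × 931.5 MeV/amu = 1115.00 MeV
Dividing by A = 132 gives 8.447 MeV per nucleon.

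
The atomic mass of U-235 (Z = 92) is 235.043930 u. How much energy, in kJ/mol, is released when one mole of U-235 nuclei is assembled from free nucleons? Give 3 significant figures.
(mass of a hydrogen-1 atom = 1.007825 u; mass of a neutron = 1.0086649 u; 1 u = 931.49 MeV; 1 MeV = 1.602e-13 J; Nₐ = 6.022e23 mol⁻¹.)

Z = 92, so N = A − Z = 235 − 92 = 143.
Total constituent mass: 92 × 1.007825 + 143 × 1.0086649 = 236.9589807 u
Δm = 236.9589807 − 235.043930 = 1.9150507 u
E_B = 1.9150507 × 931.49 = 1783.85 MeV
Per nucleus in joules: 1783.85 MeV × 1.602e-13 J/MeV = 2.8577e-10 J
Per mole: 2.8577e-10 J × 6.022e23 mol⁻¹ = 1.7209e+14 J/mol

1.72e+11 kJ/mol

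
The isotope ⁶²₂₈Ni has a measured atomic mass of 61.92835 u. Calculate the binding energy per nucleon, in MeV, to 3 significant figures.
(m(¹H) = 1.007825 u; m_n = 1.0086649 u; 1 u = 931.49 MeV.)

8.79 MeV/nucleon

Z = 28, so N = A − Z = 62 − 28 = 34.
Total constituent mass: 28 × 1.007825 + 34 × 1.0086649 = 62.5137066 u
Mass defect Δm = 62.5137066 − 61.92835 = 0.5853566 u
Converting to energy: 0.5853566 u × 931.49 MeV/u = 545.254 MeV
BE/A = 545.254 MeV / 62 = 8.794 MeV/nucleon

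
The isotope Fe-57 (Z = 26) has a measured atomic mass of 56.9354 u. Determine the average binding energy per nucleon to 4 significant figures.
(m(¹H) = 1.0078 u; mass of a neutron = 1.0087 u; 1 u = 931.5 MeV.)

8.777 MeV/nucleon

Z = 26, so N = A − Z = 57 − 26 = 31.
Mass of separated nucleons = 26(1.0078) + 31(1.0087) = 26.2028 + 31.2697 = 57.4725 u
Mass defect Δm = 57.4725 − 56.9354 = 0.5371 u
Binding energy = Δm·c² = 0.5371 × 931.5 MeV/u = 500.309 MeV
BE/A = 500.309 MeV / 57 = 8.777 MeV/nucleon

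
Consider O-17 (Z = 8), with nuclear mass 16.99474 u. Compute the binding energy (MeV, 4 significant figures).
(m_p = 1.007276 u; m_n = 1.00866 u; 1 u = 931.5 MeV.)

With 8 protons and 9 neutrons (A = 17):
Total constituent mass: 8 × 1.007276 + 9 × 1.00866 = 17.136148 u
The mass defect is 17.136148 − 16.99474 = 0.141408 u.
E_B = 0.141408 × 931.5 = 131.722 MeV

131.7 MeV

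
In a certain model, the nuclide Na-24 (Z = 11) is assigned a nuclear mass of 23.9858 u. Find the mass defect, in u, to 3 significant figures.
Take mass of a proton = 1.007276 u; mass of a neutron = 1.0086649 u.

The nucleus contains 11 protons and 24 − 11 = 13 neutrons.
Mass of separated nucleons = 11(1.007276) + 13(1.0086649) = 11.080036 + 13.1126437 = 24.1926797 u
Δm = 24.1926797 − 23.9858 = 0.2068797 u

0.207 u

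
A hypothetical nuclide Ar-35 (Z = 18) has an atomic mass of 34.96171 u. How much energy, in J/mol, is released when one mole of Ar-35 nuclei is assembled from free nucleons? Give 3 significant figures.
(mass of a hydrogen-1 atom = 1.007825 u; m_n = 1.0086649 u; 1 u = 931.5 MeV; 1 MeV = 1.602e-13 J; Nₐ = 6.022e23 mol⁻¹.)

The nucleus contains 18 protons and 35 − 18 = 17 neutrons.
Mass of separated nucleons = 18(1.007825) + 17(1.0086649) = 18.140850 + 17.1473033 = 35.2881533 u
Mass defect Δm = 35.2881533 − 34.96171 = 0.3264433 u
Binding energy = Δm·c² = 0.3264433 × 931.5 MeV/u = 304.082 MeV
Per nucleus in joules: 304.082 MeV × 1.602e-13 J/MeV = 4.8714e-11 J
Per mole: 4.8714e-11 J × 6.022e23 mol⁻¹ = 2.9336e+13 J/mol

2.93e+13 J/mol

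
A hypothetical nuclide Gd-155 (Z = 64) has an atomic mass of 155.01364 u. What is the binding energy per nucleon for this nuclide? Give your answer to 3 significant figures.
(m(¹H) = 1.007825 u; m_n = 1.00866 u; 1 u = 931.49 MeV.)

7.66 MeV/nucleon

Mass of separated nucleons = 64(1.007825) + 91(1.00866) = 64.500800 + 91.78806 = 156.288860 u
Mass defect Δm = 156.288860 − 155.01364 = 1.275220 u
E_B = 1.275220 × 931.49 = 1187.85 MeV
Per nucleon: 1187.85 / 155 = 7.664 MeV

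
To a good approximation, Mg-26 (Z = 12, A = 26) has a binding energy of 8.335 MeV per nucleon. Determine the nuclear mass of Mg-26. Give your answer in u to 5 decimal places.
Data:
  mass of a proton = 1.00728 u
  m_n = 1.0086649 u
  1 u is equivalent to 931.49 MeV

25.97602 u

Total binding energy = 26 × 8.335 = 216.710 MeV
Mass defect = 216.710 MeV / (931.49 MeV/u) = 0.2326488 u
Constituent mass = 12(1.00728) + 14(1.0086649) = 26.2086686 u
Nuclear mass = 26.2086686 − 0.2326488 = 25.9760198 u ≈ 25.97602 u (to 5 decimal places)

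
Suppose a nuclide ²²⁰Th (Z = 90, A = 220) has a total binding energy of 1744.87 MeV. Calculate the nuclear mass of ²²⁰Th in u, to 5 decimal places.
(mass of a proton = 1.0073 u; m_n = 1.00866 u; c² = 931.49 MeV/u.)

219.90960 u

Mass defect = 1744.87 MeV / (931.49 MeV/u) = 1.8732031 u
Constituent mass = 90(1.0073) + 130(1.00866) = 221.78280 u
Nuclear mass = 221.78280 − 1.8732031 = 219.9095969 u ≈ 219.90960 u (to 5 decimal places)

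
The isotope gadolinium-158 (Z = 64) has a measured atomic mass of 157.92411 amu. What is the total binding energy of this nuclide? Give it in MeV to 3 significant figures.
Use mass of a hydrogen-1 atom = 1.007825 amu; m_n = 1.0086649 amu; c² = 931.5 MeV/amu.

1300 MeV

Σm = 64·m(¹H) + 94·m_n = 64.500800 + 94.8145006 = 159.3153006 amu
Mass defect Δm = 159.3153006 − 157.92411 = 1.3911906 amu
Binding energy = Δm·c² = 1.3911906 × 931.5 MeV/amu = 1295.89 MeV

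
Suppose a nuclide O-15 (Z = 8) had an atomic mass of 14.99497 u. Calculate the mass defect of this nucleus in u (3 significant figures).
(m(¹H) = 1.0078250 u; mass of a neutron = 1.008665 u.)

Total constituent mass: 8 × 1.0078250 + 7 × 1.008665 = 15.1232550 u
Mass defect Δm = 15.1232550 − 14.99497 = 0.1282850 u

0.128 u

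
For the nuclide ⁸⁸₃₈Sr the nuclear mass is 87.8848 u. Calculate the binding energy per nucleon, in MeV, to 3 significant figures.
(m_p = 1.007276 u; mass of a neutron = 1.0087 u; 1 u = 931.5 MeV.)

8.75 MeV/nucleon

The nucleus contains 38 protons and 88 − 38 = 50 neutrons.
Σm = 38·m_p + 50·m_n = 38.276488 + 50.4350 = 88.711488 u
Δm = 88.711488 − 87.8848 = 0.826688 u
Binding energy = Δm·c² = 0.826688 × 931.5 MeV/u = 770.060 MeV
BE/A = 770.060 MeV / 88 = 8.751 MeV/nucleon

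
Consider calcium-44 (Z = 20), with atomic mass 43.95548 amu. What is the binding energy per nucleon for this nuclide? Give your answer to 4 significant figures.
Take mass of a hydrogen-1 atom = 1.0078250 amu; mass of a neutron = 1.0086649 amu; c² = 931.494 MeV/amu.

Z = 20, so N = A − Z = 44 − 20 = 24.
Mass of separated nucleons = 20(1.0078250) + 24(1.0086649) = 20.1565000 + 24.2079576 = 44.3644576 amu
Mass defect Δm = 44.3644576 − 43.95548 = 0.4089776 amu
Converting to energy: 0.4089776 amu × 931.494 MeV/amu = 380.960 MeV
Per nucleon: 380.960 / 44 = 8.658 MeV

8.658 MeV/nucleon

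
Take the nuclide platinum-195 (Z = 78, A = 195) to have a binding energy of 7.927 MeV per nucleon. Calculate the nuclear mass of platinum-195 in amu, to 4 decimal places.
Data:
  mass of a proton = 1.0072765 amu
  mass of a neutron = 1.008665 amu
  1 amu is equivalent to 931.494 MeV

Total binding energy = 195 × 7.927 = 1545.765 MeV
Mass defect = 1545.765 MeV / (931.494 MeV/amu) = 1.659447 amu
Constituent mass = 78(1.0072765) + 117(1.008665) = 196.5813720 amu
Nuclear mass = 196.5813720 − 1.659447 = 194.9219250 amu ≈ 194.9219 amu (to 4 decimal places)

194.9219 amu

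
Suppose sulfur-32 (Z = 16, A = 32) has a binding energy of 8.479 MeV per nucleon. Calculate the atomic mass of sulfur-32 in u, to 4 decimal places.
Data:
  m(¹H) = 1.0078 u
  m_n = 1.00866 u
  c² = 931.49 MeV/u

31.9721 u

Total binding energy = 32 × 8.479 = 271.328 MeV
Mass defect = 271.328 MeV / (931.49 MeV/u) = 0.291284 u
Constituent mass = 16(1.0078) + 16(1.00866) = 32.26336 u
Atomic mass = 32.26336 − 0.291284 = 31.972076 u ≈ 31.9721 u (to 4 decimal places)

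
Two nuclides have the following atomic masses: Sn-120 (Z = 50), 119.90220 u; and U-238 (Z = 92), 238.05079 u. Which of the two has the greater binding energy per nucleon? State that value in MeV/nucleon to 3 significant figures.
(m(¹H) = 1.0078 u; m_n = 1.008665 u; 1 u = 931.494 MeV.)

Sn-120; 8.49 MeV/nucleon

Sn-120: Σm = 50(1.0078) + 70(1.008665) = 120.996550 u; Δm = 1.094350 u; E_B = 1019.38 MeV; E_B/A = 8.4948 MeV
U-238: Σm = 92(1.0078) + 146(1.008665) = 239.982690 u; Δm = 1.931900 u; E_B = 1799.6 MeV; E_B/A = 7.561 MeV
Sn-120 has the higher binding energy per nucleon, so it is the more tightly bound nucleus.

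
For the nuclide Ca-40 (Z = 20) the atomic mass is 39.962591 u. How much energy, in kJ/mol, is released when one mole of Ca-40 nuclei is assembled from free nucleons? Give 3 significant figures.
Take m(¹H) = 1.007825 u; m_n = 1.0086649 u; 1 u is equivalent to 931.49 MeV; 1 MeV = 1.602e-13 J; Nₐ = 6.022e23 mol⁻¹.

With 20 protons and 20 neutrons (A = 40):
Σm = 20·m(¹H) + 20·m_n = 20.156500 + 20.1732980 = 40.3297980 u
Mass defect Δm = 40.3297980 − 39.962591 = 0.3672070 u
Binding energy = Δm·c² = 0.3672070 × 931.49 MeV/u = 342.050 MeV
Per nucleus in joules: 342.050 MeV × 1.602e-13 J/MeV = 5.4796e-11 J
Per mole: 5.4796e-11 J × 6.022e23 mol⁻¹ = 3.2998e+13 J/mol

3.30e+10 kJ/mol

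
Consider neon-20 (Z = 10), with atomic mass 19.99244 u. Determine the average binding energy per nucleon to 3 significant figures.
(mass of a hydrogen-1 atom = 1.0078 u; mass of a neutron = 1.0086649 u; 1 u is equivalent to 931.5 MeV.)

With 10 protons and 10 neutrons (A = 20):
Mass of separated nucleons = 10(1.0078) + 10(1.0086649) = 10.0780 + 10.0866490 = 20.1646490 u
The mass defect is 20.1646490 − 19.99244 = 0.1722090 u.
Converting to energy: 0.1722090 u × 931.5 MeV/u = 160.413 MeV
BE/A = 160.413 MeV / 20 = 8.021 MeV/nucleon

8.02 MeV/nucleon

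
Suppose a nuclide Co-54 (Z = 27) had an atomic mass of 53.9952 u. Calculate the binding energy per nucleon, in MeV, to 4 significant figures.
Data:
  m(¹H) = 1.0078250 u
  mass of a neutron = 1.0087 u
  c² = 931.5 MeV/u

Total constituent mass: 27 × 1.0078250 + 27 × 1.0087 = 54.4461750 u
Δm = 54.4461750 − 53.9952 = 0.4509750 u
E_B = 0.4509750 × 931.5 = 420.083 MeV
BE/A = 420.083 MeV / 54 = 7.779 MeV/nucleon

7.779 MeV/nucleon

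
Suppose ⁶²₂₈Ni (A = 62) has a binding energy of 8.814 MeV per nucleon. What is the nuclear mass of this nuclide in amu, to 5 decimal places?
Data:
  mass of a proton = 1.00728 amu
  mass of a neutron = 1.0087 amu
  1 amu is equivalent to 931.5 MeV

61.91299 amu

Total binding energy = 62 × 8.814 = 546.468 MeV
Mass defect = 546.468 MeV / (931.5 MeV/amu) = 0.5866538 amu
Constituent mass = 28(1.00728) + 34(1.0087) = 62.49964 amu
Nuclear mass = 62.49964 − 0.5866538 = 61.9129862 amu ≈ 61.91299 amu (to 5 decimal places)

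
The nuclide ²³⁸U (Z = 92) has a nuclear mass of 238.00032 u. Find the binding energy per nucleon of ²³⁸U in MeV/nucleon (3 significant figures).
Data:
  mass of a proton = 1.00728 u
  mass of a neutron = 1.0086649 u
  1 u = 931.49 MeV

7.57 MeV/nucleon

Z = 92, so N = A − Z = 238 − 92 = 146.
Total constituent mass: 92 × 1.00728 + 146 × 1.0086649 = 239.9348354 u
The mass defect is 239.9348354 − 238.00032 = 1.9345154 u.
Binding energy = Δm·c² = 1.9345154 × 931.49 MeV/u = 1801.98 MeV
BE/A = 1801.98 MeV / 238 = 7.571 MeV/nucleon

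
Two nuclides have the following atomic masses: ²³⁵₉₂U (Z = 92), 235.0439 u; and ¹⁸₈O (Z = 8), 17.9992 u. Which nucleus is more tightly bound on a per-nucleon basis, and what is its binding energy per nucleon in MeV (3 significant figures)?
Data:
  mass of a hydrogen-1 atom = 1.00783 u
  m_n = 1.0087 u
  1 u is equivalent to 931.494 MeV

¹⁸₈O; 7.79 MeV/nucleon

²³⁵₉₂U: Σm = 92(1.00783) + 143(1.0087) = 236.96446 u; Δm = 1.92056 u; E_B = 1789.0 MeV; E_B/A = 7.613 MeV
¹⁸₈O: Σm = 8(1.00783) + 10(1.0087) = 18.14964 u; Δm = 0.15044 u; E_B = 140.13 MeV; E_B/A = 7.785 MeV
¹⁸₈O has the higher binding energy per nucleon, so it is the more tightly bound nucleus.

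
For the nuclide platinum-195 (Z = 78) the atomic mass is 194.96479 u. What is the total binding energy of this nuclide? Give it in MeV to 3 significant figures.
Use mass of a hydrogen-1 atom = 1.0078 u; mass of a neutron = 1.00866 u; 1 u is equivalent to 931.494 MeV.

With 78 protons and 117 neutrons (A = 195):
Mass of separated nucleons = 78(1.0078) + 117(1.00866) = 78.6084 + 118.01322 = 196.62162 u
The mass defect is 196.62162 − 194.96479 = 1.65683 u.
Converting to energy: 1.65683 u × 931.494 MeV/u = 1543.33 MeV

1540 MeV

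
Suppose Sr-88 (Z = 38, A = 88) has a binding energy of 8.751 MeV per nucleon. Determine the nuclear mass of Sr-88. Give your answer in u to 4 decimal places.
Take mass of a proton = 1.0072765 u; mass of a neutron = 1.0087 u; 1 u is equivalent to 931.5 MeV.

Total binding energy = 88 × 8.751 = 770.088 MeV
Mass defect = 770.088 MeV / (931.5 MeV/u) = 0.826718 u
Constituent mass = 38(1.0072765) + 50(1.0087) = 88.7115070 u
Nuclear mass = 88.7115070 − 0.826718 = 87.8847890 u ≈ 87.8848 u (to 4 decimal places)

87.8848 u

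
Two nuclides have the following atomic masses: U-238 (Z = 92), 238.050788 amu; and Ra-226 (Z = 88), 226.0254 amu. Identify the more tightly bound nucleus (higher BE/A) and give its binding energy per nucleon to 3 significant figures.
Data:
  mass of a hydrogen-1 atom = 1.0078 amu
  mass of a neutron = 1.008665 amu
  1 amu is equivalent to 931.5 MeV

Ra-226; 7.65 MeV/nucleon

U-238: Σm = 92(1.0078) + 146(1.008665) = 239.982690 amu; Δm = 1.931902 amu; E_B = 1799.6 MeV; E_B/A = 7.561 MeV
Ra-226: Σm = 88(1.0078) + 138(1.008665) = 227.882170 amu; Δm = 1.856770 amu; E_B = 1729.6 MeV; E_B/A = 7.653 MeV
Ra-226 has the higher binding energy per nucleon, so it is the more tightly bound nucleus.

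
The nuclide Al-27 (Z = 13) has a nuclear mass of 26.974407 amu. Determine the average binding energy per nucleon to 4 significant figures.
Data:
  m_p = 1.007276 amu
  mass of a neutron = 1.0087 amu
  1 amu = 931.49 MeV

Mass of separated nucleons = 13(1.007276) + 14(1.0087) = 13.094588 + 14.1218 = 27.216388 amu
Mass defect Δm = 27.216388 − 26.974407 = 0.241981 amu
Converting to energy: 0.241981 amu × 931.49 MeV/amu = 225.403 MeV
Per nucleon: 225.403 / 27 = 8.348 MeV

8.348 MeV/nucleon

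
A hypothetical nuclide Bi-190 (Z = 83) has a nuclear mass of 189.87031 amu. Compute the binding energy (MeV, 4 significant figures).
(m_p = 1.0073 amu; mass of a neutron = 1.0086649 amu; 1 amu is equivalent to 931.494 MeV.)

1549 MeV

Z = 83, so N = A − Z = 190 − 83 = 107.
Mass of separated nucleons = 83(1.0073) + 107(1.0086649) = 83.6059 + 107.9271443 = 191.5330443 amu
The mass defect is 191.5330443 − 189.87031 = 1.6627343 amu.
Converting to energy: 1.6627343 amu × 931.494 MeV/amu = 1548.83 MeV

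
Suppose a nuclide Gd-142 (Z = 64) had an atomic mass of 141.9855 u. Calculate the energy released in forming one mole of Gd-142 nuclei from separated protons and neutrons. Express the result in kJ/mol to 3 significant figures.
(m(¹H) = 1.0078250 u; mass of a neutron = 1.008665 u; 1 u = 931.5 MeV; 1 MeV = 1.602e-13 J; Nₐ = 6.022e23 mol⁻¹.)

1.07e+11 kJ/mol

Total constituent mass: 64 × 1.0078250 + 78 × 1.008665 = 143.1766700 u
The mass defect is 143.1766700 − 141.9855 = 1.1911700 u.
E_B = 1.1911700 × 931.5 = 1109.57 MeV
Per nucleus in joules: 1109.57 MeV × 1.602e-13 J/MeV = 1.7775e-10 J
Per mole: 1.7775e-10 J × 6.022e23 mol⁻¹ = 1.0704e+14 J/mol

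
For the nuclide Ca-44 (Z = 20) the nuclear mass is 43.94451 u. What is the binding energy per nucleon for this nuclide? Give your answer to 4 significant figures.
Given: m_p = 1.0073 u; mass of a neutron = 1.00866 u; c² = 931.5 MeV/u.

Mass of separated nucleons = 20(1.0073) + 24(1.00866) = 20.1460 + 24.20784 = 44.35384 u
The mass defect is 44.35384 − 43.94451 = 0.40933 u.
Converting to energy: 0.40933 u × 931.5 MeV/u = 381.291 MeV
Per nucleon: 381.291 / 44 = 8.666 MeV

8.666 MeV/nucleon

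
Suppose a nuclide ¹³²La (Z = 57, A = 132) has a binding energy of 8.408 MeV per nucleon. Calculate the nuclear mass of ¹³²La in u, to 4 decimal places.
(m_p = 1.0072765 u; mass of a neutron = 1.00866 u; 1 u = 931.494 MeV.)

131.8728 u

Total binding energy = 132 × 8.408 = 1109.856 MeV
Mass defect = 1109.856 MeV / (931.494 MeV/u) = 1.191479 u
Constituent mass = 57(1.0072765) + 75(1.00866) = 133.0642605 u
Nuclear mass = 133.0642605 − 1.191479 = 131.8727815 u ≈ 131.8728 u (to 4 decimal places)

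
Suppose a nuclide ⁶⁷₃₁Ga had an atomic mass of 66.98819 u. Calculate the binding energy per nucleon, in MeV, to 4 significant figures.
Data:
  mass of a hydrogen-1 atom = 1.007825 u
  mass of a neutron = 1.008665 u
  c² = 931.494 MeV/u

7.874 MeV/nucleon

Total constituent mass: 31 × 1.007825 + 36 × 1.008665 = 67.554515 u
The mass defect is 67.554515 − 66.98819 = 0.566325 u.
Converting to energy: 0.566325 u × 931.494 MeV/u = 527.528 MeV
BE/A = 527.528 MeV / 67 = 7.874 MeV/nucleon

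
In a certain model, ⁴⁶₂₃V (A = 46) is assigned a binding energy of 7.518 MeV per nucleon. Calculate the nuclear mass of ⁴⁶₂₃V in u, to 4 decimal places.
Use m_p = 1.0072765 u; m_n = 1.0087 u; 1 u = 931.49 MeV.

45.9962 u

Total binding energy = 46 × 7.518 = 345.828 MeV
Mass defect = 345.828 MeV / (931.49 MeV/u) = 0.371263 u
Constituent mass = 23(1.0072765) + 23(1.0087) = 46.3674595 u
Nuclear mass = 46.3674595 − 0.371263 = 45.9961965 u ≈ 45.9962 u (to 4 decimal places)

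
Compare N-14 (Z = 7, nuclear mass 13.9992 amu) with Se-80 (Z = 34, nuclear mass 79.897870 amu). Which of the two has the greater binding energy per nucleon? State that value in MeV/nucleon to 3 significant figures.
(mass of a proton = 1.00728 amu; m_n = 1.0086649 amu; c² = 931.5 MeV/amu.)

N-14: Σm = 7(1.00728) + 7(1.0086649) = 14.1116143 amu; Δm = 0.1124143 amu; E_B = 104.714 MeV; E_B/A = 7.480 MeV
Se-80: Σm = 34(1.00728) + 46(1.0086649) = 80.6461054 amu; Δm = 0.7482354 amu; E_B = 696.98 MeV; E_B/A = 8.712 MeV
Se-80 has the higher binding energy per nucleon, so it is the more tightly bound nucleus.

Se-80; 8.71 MeV/nucleon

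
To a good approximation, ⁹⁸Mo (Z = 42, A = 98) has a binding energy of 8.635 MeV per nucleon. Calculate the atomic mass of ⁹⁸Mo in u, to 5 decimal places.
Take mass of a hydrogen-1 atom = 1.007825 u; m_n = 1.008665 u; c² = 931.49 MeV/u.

Total binding energy = 98 × 8.635 = 846.230 MeV
Mass defect = 846.230 MeV / (931.49 MeV/u) = 0.9084692 u
Constituent mass = 42(1.007825) + 56(1.008665) = 98.813890 u
Atomic mass = 98.813890 − 0.9084692 = 97.9054208 u ≈ 97.90542 u (to 5 decimal places)

97.90542 u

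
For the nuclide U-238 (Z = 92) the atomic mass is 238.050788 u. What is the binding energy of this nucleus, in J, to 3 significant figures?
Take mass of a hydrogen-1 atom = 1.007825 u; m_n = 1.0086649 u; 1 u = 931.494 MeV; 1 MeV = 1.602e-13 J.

With 92 protons and 146 neutrons (A = 238):
Total constituent mass: 92 × 1.007825 + 146 × 1.0086649 = 239.9849754 u
Δm = 239.9849754 − 238.050788 = 1.9341874 u
Binding energy = Δm·c² = 1.9341874 × 931.494 MeV/u = 1801.68 MeV
In joules: 1801.68 MeV × 1.602e-13 J/MeV = 2.8863e-10 J

2.89e-10 J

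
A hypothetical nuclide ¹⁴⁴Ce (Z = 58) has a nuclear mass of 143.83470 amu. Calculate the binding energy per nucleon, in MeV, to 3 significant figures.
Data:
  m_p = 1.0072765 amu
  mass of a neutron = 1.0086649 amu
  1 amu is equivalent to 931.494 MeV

With 58 protons and 86 neutrons (A = 144):
Mass of separated nucleons = 58(1.0072765) + 86(1.0086649) = 58.4220370 + 86.7451814 = 145.1672184 amu
Mass defect Δm = 145.1672184 − 143.83470 = 1.3325184 amu
E_B = 1.3325184 × 931.494 = 1241.23 MeV
Dividing by A = 144 gives 8.620 MeV per nucleon.

8.62 MeV/nucleon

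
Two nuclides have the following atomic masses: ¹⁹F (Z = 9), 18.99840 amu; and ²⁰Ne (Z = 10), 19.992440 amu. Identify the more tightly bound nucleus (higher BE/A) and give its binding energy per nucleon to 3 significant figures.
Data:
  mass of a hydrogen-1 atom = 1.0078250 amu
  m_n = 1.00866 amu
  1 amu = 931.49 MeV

²⁰Ne; 8.03 MeV/nucleon

¹⁹F: Σm = 9(1.0078250) + 10(1.00866) = 19.1570250 amu; Δm = 0.1586250 amu; E_B = 147.76 MeV; E_B/A = 7.777 MeV
²⁰Ne: Σm = 10(1.0078250) + 10(1.00866) = 20.1648500 amu; Δm = 0.1724100 amu; E_B = 160.60 MeV; E_B/A = 8.030 MeV
²⁰Ne has the higher binding energy per nucleon, so it is the more tightly bound nucleus.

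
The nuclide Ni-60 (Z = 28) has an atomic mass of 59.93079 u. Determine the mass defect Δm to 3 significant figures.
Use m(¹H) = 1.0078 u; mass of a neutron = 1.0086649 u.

Mass of separated nucleons = 28(1.0078) + 32(1.0086649) = 28.2184 + 32.2772768 = 60.4956768 u
Mass defect Δm = 60.4956768 − 59.93079 = 0.5648868 u

0.565 u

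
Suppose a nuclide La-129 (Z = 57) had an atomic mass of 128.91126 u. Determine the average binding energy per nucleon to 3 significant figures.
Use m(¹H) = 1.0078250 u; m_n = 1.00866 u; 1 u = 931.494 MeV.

The nucleus contains 57 protons and 129 − 57 = 72 neutrons.
Total constituent mass: 57 × 1.0078250 + 72 × 1.00866 = 130.0695450 u
Mass defect Δm = 130.0695450 − 128.91126 = 1.1582850 u
Binding energy = Δm·c² = 1.1582850 × 931.494 MeV/u = 1078.94 MeV
Per nucleon: 1078.94 / 129 = 8.364 MeV

8.36 MeV/nucleon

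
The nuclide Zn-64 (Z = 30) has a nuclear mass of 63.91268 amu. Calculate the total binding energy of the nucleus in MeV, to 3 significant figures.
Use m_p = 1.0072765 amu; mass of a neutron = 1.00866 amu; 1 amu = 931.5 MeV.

559 MeV

The nucleus contains 30 protons and 64 − 30 = 34 neutrons.
Mass of separated nucleons = 30(1.0072765) + 34(1.00866) = 30.2182950 + 34.29444 = 64.5127350 amu
Mass defect Δm = 64.5127350 − 63.91268 = 0.6000550 amu
E_B = 0.6000550 × 931.5 = 558.951 MeV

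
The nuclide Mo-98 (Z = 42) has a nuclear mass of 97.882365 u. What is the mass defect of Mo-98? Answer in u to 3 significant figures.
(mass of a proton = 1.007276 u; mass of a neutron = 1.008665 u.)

0.908 u

Total constituent mass: 42 × 1.007276 + 56 × 1.008665 = 98.790832 u
Mass defect Δm = 98.790832 − 97.882365 = 0.908467 u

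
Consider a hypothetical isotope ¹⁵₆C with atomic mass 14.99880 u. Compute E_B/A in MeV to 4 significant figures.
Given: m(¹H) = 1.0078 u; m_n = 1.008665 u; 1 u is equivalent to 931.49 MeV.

Z = 6, so N = A − Z = 15 − 6 = 9.
Mass of separated nucleons = 6(1.0078) + 9(1.008665) = 6.0468 + 9.077985 = 15.124785 u
Mass defect Δm = 15.124785 − 14.99880 = 0.125985 u
Binding energy = Δm·c² = 0.125985 × 931.49 MeV/u = 117.354 MeV
BE/A = 117.354 MeV / 15 = 7.824 MeV/nucleon

7.824 MeV/nucleon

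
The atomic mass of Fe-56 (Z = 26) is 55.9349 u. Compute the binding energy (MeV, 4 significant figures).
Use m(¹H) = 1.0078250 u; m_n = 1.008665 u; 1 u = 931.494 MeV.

Total constituent mass: 26 × 1.0078250 + 30 × 1.008665 = 56.4634000 u
Mass defect Δm = 56.4634000 − 55.9349 = 0.5285000 u
Converting to energy: 0.5285000 u × 931.494 MeV/u = 492.295 MeV

492.3 MeV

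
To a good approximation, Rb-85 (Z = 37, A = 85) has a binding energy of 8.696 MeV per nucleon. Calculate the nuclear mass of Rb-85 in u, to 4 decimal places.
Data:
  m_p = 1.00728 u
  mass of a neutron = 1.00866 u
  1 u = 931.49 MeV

84.8915 u

Total binding energy = 85 × 8.696 = 739.160 MeV
Mass defect = 739.160 MeV / (931.49 MeV/u) = 0.793524 u
Constituent mass = 37(1.00728) + 48(1.00866) = 85.68504 u
Nuclear mass = 85.68504 − 0.793524 = 84.891516 u ≈ 84.8915 u (to 4 decimal places)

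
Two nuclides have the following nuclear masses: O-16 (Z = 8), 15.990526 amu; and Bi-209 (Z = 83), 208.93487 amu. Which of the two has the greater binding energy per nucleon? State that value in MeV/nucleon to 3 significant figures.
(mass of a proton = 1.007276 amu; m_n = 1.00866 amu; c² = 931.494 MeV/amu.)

O-16; 7.97 MeV/nucleon

O-16: Σm = 8(1.007276) + 8(1.00866) = 16.127488 amu; Δm = 0.136962 amu; E_B = 127.58 MeV; E_B/A = 7.974 MeV
Bi-209: Σm = 83(1.007276) + 126(1.00866) = 210.695068 amu; Δm = 1.760198 amu; E_B = 1639.6 MeV; E_B/A = 7.845 MeV
O-16 has the higher binding energy per nucleon, so it is the more tightly bound nucleus.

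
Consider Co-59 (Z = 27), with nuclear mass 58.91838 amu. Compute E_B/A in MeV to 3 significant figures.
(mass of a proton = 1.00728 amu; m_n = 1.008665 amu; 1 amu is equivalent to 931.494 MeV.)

8.77 MeV/nucleon

Mass of separated nucleons = 27(1.00728) + 32(1.008665) = 27.19656 + 32.277280 = 59.473840 amu
The mass defect is 59.473840 − 58.91838 = 0.555460 amu.
Converting to energy: 0.555460 amu × 931.494 MeV/amu = 517.408 MeV
Per nucleon: 517.408 / 59 = 8.770 MeV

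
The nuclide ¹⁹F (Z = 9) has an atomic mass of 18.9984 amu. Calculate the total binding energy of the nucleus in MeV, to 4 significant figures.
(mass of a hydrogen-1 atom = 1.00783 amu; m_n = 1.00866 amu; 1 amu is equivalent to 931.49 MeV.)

Total constituent mass: 9 × 1.00783 + 10 × 1.00866 = 19.15707 amu
The mass defect is 19.15707 − 18.9984 = 0.15867 amu.
Converting to energy: 0.15867 amu × 931.49 MeV/amu = 147.800 MeV

147.8 MeV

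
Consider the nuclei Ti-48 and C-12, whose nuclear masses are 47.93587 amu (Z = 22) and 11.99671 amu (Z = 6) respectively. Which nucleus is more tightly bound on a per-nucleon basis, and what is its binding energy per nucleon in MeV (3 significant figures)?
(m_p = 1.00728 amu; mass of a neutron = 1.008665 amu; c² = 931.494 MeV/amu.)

Ti-48: Σm = 22(1.00728) + 26(1.008665) = 48.385450 amu; Δm = 0.449580 amu; E_B = 418.78 MeV; E_B/A = 8.7246 MeV
C-12: Σm = 6(1.00728) + 6(1.008665) = 12.095670 amu; Δm = 0.098960 amu; E_B = 92.181 MeV; E_B/A = 7.682 MeV
Ti-48 has the higher binding energy per nucleon, so it is the more tightly bound nucleus.

Ti-48; 8.72 MeV/nucleon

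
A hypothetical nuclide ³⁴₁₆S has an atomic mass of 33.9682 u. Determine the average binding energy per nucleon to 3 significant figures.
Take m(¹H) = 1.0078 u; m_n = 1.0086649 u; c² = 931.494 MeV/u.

8.56 MeV/nucleon

Σm = 16·m(¹H) + 18·m_n = 16.1248 + 18.1559682 = 34.2807682 u
Mass defect Δm = 34.2807682 − 33.9682 = 0.3125682 u
E_B = 0.3125682 × 931.494 = 291.155 MeV
Per nucleon: 291.155 / 34 = 8.563 MeV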